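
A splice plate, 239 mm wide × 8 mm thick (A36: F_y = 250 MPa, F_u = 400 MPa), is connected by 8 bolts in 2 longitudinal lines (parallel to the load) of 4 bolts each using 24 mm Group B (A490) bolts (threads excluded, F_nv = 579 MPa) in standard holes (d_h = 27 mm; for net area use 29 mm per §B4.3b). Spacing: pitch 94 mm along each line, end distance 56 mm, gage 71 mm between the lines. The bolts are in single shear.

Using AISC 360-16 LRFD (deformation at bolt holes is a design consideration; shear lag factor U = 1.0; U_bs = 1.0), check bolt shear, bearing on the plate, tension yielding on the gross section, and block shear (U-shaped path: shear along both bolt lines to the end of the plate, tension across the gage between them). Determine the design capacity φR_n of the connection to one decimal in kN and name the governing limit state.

Bolt shear: A_b = π(24)²/4 = 452.39 mm². φR_n = 0.75 × 579 × 452.39 × 8 × 1 = 1571.6 kN.
Bearing (8 mm plate, F_u = 400 MPa): end bolts L_c = 56 − 27/2 = 42.5, R_n = min(1.2×42.5×8×400, 2.4×24×8×400) = 163.2 kN/bolt; interior L_c = 94 − 27 = 67, R_n = 184.32 kN/bolt. φR_n = 0.75 × (2×163.2 + 6×184.32) = 1074.2 kN.
Tension yield (gross): A_g = 239×8 = 1912 mm². φR_n = 0.90 × 250 × 1912 = 430.2 kN.
Block shear: shear path 2×[56+3×94] = 2×338 mm, A_gv = 5408, A_nv = 2×(338 − 3.5×29)×8 = 3784 mm²; tension across gage: (71 − 1×29)×8 = 336 mm². R_n = min(0.6×400×3784, 0.6×250×5408) + 1.0×400×336 = min(908.16, 811.2) + 134.4 = 945.6 kN. φR_n = 0.75 × 945.6 = 709.2 kN.
Governing: min(1571.6, 1074.2, 430.2, 709.2) = 430.2 kN → gross-section yield.

430.2 kN (gross-section yield governs)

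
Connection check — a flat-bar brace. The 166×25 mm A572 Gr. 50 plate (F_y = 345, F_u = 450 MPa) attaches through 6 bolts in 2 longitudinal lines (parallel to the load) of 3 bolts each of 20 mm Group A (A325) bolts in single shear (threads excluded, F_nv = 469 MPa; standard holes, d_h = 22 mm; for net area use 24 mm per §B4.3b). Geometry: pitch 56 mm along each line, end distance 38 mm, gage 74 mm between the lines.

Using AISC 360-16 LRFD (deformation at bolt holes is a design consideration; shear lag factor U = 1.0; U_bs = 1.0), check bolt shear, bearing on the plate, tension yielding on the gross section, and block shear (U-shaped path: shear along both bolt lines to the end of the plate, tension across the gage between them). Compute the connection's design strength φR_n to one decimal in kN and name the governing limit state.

663.0 kN (bolt shear governs)

Bolt shear: A_b = π(20)²/4 = 314.16 mm². φR_n = 0.75 × 469 × 314.16 × 6 × 1 = 663.0 kN.
Bearing (25 mm plate, F_u = 450 MPa): end bolts L_c = 38 − 22/2 = 27, R_n = min(1.2×27×25×450, 2.4×20×25×450) = 364.5 kN/bolt; interior L_c = 56 − 22 = 34, R_n = 459 kN/bolt. φR_n = 0.75 × (2×364.5 + 4×459) = 1923.8 kN.
Tension yield (gross): A_g = 166×25 = 4150 mm². φR_n = 0.90 × 345 × 4150 = 1288.6 kN.
Block shear: shear path 2×[38+2×56] = 2×150 mm, A_gv = 7500, A_nv = 2×(150 − 2.5×24)×25 = 4500 mm²; tension across gage: (74 − 1×24)×25 = 1250 mm². R_n = min(0.6×450×4500, 0.6×345×7500) + 1.0×450×1250 = min(1215, 1552.5) + 562.5 = 1777.5 kN. φR_n = 0.75 × 1777.5 = 1333.1 kN.
Governing: min(663.0, 1923.8, 1288.6, 1333.1) = 663.0 kN → bolt shear.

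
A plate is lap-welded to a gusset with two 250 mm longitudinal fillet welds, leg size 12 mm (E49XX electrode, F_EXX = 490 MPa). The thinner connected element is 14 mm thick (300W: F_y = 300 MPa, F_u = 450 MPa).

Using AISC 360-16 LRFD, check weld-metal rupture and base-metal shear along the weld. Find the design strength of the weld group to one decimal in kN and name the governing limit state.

935.4 kN (weld metal governs)

Weld metal: throat = 0.707×12 = 8.484 mm, L = 2×250 = 500 mm. φR_n = 0.75 × 0.6 × 490 × 8.484 × 500 = 935.4 kN.
Base metal shear (14 mm plate): yield φR_n = 1.0×0.6×300×14×500 = 1260.0 kN; rupture φR_n = 0.75×0.6×450×14×500 = 1417.5 kN; take 1260.0 kN (yield).
Governing: min(935.4, 1260.0) = 935.4 kN → weld metal.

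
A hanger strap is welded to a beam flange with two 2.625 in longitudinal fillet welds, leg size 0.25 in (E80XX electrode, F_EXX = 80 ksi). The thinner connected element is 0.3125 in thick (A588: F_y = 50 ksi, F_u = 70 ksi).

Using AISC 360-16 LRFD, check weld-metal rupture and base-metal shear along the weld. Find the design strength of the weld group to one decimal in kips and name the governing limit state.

33.4 kips (weld metal governs)

Weld metal: throat = 0.707×0.25 = 0.17675 in, L = 2×2.625 = 5.25 in. φR_n = 0.75 × 0.6 × 80 × 0.17675 × 5.25 = 33.4 kips.
Base metal shear (0.3125 in plate): yield φR_n = 1.0×0.6×50×0.3125×5.25 = 49.2 kips; rupture φR_n = 0.75×0.6×70×0.3125×5.25 = 51.7 kips; take 49.2 kips (yield).
Governing: min(33.4, 49.2) = 33.4 kips → weld metal.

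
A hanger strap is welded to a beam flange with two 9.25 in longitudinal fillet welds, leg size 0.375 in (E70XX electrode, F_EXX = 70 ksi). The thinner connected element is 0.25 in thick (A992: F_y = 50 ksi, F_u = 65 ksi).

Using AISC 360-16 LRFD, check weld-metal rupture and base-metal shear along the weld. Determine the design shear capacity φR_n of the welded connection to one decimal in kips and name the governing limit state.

Weld metal: throat = 0.707×0.375 = 0.26513 in, L = 2×9.25 = 18.5 in. φR_n = 0.75 × 0.6 × 70 × 0.26513 × 18.5 = 154.5 kips.
Base metal shear (0.25 in plate): yield φR_n = 1.0×0.6×50×0.25×18.5 = 138.8 kips; rupture φR_n = 0.75×0.6×65×0.25×18.5 = 135.3 kips; take 135.3 kips (rupture).
Governing: min(154.5, 135.3) = 135.3 kips → base-metal shear.

135.3 kips (base-metal shear governs)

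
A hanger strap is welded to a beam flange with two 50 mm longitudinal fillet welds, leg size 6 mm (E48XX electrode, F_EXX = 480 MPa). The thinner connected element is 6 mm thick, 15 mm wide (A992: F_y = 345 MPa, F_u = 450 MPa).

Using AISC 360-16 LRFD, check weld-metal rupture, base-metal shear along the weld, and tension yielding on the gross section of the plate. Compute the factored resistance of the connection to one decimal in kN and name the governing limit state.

Weld metal: throat = 0.707×6 = 4.242 mm, L = 2×50 = 100 mm. φR_n = 0.75 × 0.6 × 480 × 4.242 × 100 = 91.6 kN.
Base metal shear (6 mm plate): yield φR_n = 1.0×0.6×345×6×100 = 124.2 kN; rupture φR_n = 0.75×0.6×450×6×100 = 121.5 kN; take 121.5 kN (rupture).
Tension yield (gross): A_g = 15×6 = 90 mm². φR_n = 0.90 × 345 × 90 = 27.9 kN.
Governing: min(91.6, 121.5, 27.9) = 27.9 kN → gross-section yield.

27.9 kN (gross-section yield governs)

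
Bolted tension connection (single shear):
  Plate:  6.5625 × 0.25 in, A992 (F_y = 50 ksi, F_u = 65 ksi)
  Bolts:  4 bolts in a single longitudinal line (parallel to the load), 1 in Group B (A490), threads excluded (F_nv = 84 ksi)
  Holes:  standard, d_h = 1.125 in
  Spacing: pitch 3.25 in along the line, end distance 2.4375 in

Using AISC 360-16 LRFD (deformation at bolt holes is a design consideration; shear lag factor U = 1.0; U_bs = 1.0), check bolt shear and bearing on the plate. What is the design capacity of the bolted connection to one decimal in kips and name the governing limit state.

115.2 kips (bearing governs)

Bolt shear: A_b = π(1)²/4 = 0.7854 in². φR_n = 0.75 × 84 × 0.7854 × 4 × 1 = 197.9 kips.
Bearing (0.25 in plate, F_u = 65 ksi): end bolts L_c = 2.4375 − 1.125/2 = 1.875, R_n = min(1.2×1.875×0.25×65, 2.4×1×0.25×65) = 36.563 kips/bolt; interior L_c = 3.25 − 1.125 = 2.125, R_n = 39 kips/bolt. φR_n = 0.75 × (1×36.563 + 3×39) = 115.2 kips.
Governing: min(197.9, 115.2) = 115.2 kips → bearing.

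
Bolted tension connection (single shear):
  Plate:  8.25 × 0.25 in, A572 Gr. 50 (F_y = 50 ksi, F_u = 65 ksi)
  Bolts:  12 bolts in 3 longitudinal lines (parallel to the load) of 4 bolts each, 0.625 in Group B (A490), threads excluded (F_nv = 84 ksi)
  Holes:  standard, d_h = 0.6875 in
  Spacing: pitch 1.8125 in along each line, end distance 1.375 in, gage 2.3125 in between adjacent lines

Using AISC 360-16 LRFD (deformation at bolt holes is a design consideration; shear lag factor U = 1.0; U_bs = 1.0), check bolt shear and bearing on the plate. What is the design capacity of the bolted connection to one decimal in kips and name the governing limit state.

193.3 kips (bearing governs)

Bolt shear: A_b = π(0.625)²/4 = 0.3068 in². φR_n = 0.75 × 84 × 0.3068 × 12 × 1 = 231.9 kips.
Bearing (0.25 in plate, F_u = 65 ksi): end bolts L_c = 1.375 − 0.6875/2 = 1.03125, R_n = min(1.2×1.03125×0.25×65, 2.4×0.625×0.25×65) = 20.109 kips/bolt; interior L_c = 1.8125 − 0.6875 = 1.125, R_n = 21.938 kips/bolt. φR_n = 0.75 × (3×20.109 + 9×21.938) = 193.3 kips.
Governing: min(231.9, 193.3) = 193.3 kips → bearing.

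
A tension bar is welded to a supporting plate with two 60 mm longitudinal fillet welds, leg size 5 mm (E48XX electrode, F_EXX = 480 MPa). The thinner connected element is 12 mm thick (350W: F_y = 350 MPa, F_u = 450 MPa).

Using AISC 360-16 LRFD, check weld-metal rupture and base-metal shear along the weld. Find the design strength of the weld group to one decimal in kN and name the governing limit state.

91.6 kN (weld metal governs)

Weld metal: throat = 0.707×5 = 3.535 mm, L = 2×60 = 120 mm. φR_n = 0.75 × 0.6 × 480 × 3.535 × 120 = 91.6 kN.
Base metal shear (12 mm plate): yield φR_n = 1.0×0.6×350×12×120 = 302.4 kN; rupture φR_n = 0.75×0.6×450×12×120 = 291.6 kN; take 291.6 kN (rupture).
Governing: min(91.6, 291.6) = 91.6 kN → weld metal.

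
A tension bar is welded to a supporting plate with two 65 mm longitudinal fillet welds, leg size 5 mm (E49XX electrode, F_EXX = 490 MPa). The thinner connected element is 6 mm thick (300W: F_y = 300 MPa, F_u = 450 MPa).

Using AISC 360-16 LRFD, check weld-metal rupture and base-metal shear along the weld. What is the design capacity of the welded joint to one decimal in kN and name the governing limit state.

Weld metal: throat = 0.707×5 = 3.535 mm, L = 2×65 = 130 mm. φR_n = 0.75 × 0.6 × 490 × 3.535 × 130 = 101.3 kN.
Base metal shear (6 mm plate): yield φR_n = 1.0×0.6×300×6×130 = 140.4 kN; rupture φR_n = 0.75×0.6×450×6×130 = 158.0 kN; take 140.4 kN (yield).
Governing: min(101.3, 140.4) = 101.3 kN → weld metal.

101.3 kN (weld metal governs)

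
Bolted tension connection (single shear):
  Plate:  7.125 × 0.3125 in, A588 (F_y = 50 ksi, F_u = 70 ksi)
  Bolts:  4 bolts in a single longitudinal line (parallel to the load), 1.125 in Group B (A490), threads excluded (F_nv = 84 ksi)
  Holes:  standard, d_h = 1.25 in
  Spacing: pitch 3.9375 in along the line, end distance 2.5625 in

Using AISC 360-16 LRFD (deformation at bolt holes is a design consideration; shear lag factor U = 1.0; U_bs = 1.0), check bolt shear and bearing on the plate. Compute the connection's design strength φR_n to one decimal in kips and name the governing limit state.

171.0 kips (bearing governs)

Bolt shear: A_b = π(1.125)²/4 = 0.99402 in². φR_n = 0.75 × 84 × 0.99402 × 4 × 1 = 250.5 kips.
Bearing (0.3125 in plate, F_u = 70 ksi): end bolts L_c = 2.5625 − 1.25/2 = 1.9375, R_n = min(1.2×1.9375×0.3125×70, 2.4×1.125×0.3125×70) = 50.859 kips/bolt; interior L_c = 3.9375 − 1.25 = 2.6875, R_n = 59.063 kips/bolt. φR_n = 0.75 × (1×50.859 + 3×59.063) = 171.0 kips.
Governing: min(250.5, 171.0) = 171.0 kips → bearing.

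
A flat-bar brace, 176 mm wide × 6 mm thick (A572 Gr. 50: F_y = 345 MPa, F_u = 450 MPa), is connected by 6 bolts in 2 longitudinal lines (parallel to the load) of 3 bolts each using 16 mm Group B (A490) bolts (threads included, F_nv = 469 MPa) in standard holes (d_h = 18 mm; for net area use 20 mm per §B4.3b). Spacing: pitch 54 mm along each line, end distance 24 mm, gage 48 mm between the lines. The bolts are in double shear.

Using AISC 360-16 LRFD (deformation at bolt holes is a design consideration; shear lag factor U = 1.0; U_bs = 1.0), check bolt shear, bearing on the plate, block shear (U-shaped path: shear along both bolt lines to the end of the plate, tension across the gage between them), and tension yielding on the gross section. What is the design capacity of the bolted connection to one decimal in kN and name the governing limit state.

256.0 kN (block shear governs)

Bolt shear: A_b = π(16)²/4 = 201.06 mm². φR_n = 0.75 × 469 × 201.06 × 6 × 2 = 848.7 kN.
Bearing (6 mm plate, F_u = 450 MPa): end bolts L_c = 24 − 18/2 = 15, R_n = min(1.2×15×6×450, 2.4×16×6×450) = 48.6 kN/bolt; interior L_c = 54 − 18 = 36, R_n = 103.68 kN/bolt. φR_n = 0.75 × (2×48.6 + 4×103.68) = 383.9 kN.
Block shear: shear path 2×[24+2×54] = 2×132 mm, A_gv = 1584, A_nv = 2×(132 − 2.5×20)×6 = 984 mm²; tension across gage: (48 − 1×20)×6 = 168 mm². R_n = min(0.6×450×984, 0.6×345×1584) + 1.0×450×168 = min(265.68, 327.89) + 75.6 = 341.28 kN. φR_n = 0.75 × 341.28 = 256.0 kN.
Tension yield (gross): A_g = 176×6 = 1056 mm². φR_n = 0.90 × 345 × 1056 = 327.9 kN.
Governing: min(848.7, 383.9, 256.0, 327.9) = 256.0 kN → block shear.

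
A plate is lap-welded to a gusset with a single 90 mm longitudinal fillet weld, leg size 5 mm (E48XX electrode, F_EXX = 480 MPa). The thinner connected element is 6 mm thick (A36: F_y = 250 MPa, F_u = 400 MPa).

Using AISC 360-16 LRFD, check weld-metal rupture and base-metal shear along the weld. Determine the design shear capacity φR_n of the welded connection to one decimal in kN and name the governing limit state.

68.7 kN (weld metal governs)

Weld metal: throat = 0.707×5 = 3.535 mm, L = 90 mm. φR_n = 0.75 × 0.6 × 480 × 3.535 × 90 = 68.7 kN.
Base metal shear (6 mm plate): yield φR_n = 1.0×0.6×250×6×90 = 81.0 kN; rupture φR_n = 0.75×0.6×400×6×90 = 97.2 kN; take 81.0 kN (yield).
Governing: min(68.7, 81.0) = 68.7 kN → weld metal.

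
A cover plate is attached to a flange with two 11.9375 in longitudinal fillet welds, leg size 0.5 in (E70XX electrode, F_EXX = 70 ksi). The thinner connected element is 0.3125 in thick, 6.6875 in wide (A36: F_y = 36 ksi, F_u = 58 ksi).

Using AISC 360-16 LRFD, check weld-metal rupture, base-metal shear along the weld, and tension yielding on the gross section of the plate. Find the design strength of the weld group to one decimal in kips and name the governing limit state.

67.7 kips (gross-section yield governs)

Weld metal: throat = 0.707×0.5 = 0.3535 in, L = 2×11.9375 = 23.875 in. φR_n = 0.75 × 0.6 × 70 × 0.3535 × 23.875 = 265.9 kips.
Base metal shear (0.3125 in plate): yield φR_n = 1.0×0.6×36×0.3125×23.875 = 161.2 kips; rupture φR_n = 0.75×0.6×58×0.3125×23.875 = 194.7 kips; take 161.2 kips (yield).
Tension yield (gross): A_g = 6.6875×0.3125 = 2.0898 in². φR_n = 0.90 × 36 × 2.0898 = 67.7 kips.
Governing: min(265.9, 161.2, 67.7) = 67.7 kips → gross-section yield.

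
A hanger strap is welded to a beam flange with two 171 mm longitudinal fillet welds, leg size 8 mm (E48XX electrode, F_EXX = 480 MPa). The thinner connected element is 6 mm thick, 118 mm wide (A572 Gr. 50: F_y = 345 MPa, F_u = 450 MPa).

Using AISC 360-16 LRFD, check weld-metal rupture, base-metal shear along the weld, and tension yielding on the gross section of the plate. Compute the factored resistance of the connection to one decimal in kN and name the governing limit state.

Weld metal: throat = 0.707×8 = 5.656 mm, L = 2×171 = 342 mm. φR_n = 0.75 × 0.6 × 480 × 5.656 × 342 = 417.8 kN.
Base metal shear (6 mm plate): yield φR_n = 1.0×0.6×345×6×342 = 424.8 kN; rupture φR_n = 0.75×0.6×450×6×342 = 415.5 kN; take 415.5 kN (rupture).
Tension yield (gross): A_g = 118×6 = 708 mm². φR_n = 0.90 × 345 × 708 = 219.8 kN.
Governing: min(417.8, 415.5, 219.8) = 219.8 kN → gross-section yield.

219.8 kN (gross-section yield governs)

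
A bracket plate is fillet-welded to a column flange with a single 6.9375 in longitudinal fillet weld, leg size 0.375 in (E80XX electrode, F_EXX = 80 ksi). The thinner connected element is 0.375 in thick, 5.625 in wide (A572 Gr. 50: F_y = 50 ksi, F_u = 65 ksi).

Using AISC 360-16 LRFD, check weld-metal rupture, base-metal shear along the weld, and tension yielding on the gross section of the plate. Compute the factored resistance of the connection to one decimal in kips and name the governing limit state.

Weld metal: throat = 0.707×0.375 = 0.26513 in, L = 6.9375 in. φR_n = 0.75 × 0.6 × 80 × 0.26513 × 6.9375 = 66.2 kips.
Base metal shear (0.375 in plate): yield φR_n = 1.0×0.6×50×0.375×6.9375 = 78.0 kips; rupture φR_n = 0.75×0.6×65×0.375×6.9375 = 76.1 kips; take 76.1 kips (rupture).
Tension yield (gross): A_g = 5.625×0.375 = 2.1094 in². φR_n = 0.90 × 50 × 2.1094 = 94.9 kips.
Governing: min(66.2, 76.1, 94.9) = 66.2 kips → weld metal.

66.2 kips (weld metal governs)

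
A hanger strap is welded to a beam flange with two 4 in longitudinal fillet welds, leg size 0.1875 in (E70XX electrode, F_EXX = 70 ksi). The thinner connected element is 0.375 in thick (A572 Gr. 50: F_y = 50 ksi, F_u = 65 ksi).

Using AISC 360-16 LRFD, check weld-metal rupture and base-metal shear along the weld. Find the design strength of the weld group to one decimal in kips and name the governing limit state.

Weld metal: throat = 0.707×0.1875 = 0.13256 in, L = 2×4 = 8 in. φR_n = 0.75 × 0.6 × 70 × 0.13256 × 8 = 33.4 kips.
Base metal shear (0.375 in plate): yield φR_n = 1.0×0.6×50×0.375×8 = 90.0 kips; rupture φR_n = 0.75×0.6×65×0.375×8 = 87.8 kips; take 87.8 kips (rupture).
Governing: min(33.4, 87.8) = 33.4 kips → weld metal.

33.4 kips (weld metal governs)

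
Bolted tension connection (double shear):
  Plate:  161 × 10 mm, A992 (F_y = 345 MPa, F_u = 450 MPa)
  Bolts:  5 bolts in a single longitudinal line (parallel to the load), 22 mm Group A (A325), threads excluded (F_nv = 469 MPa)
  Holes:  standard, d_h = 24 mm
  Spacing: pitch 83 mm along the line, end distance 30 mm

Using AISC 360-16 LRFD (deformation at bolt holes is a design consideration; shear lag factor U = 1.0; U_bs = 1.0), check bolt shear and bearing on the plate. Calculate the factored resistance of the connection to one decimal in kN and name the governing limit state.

Bolt shear: A_b = π(22)²/4 = 380.13 mm². φR_n = 0.75 × 469 × 380.13 × 5 × 2 = 1337.1 kN.
Bearing (10 mm plate, F_u = 450 MPa): end bolts L_c = 30 − 24/2 = 18, R_n = min(1.2×18×10×450, 2.4×22×10×450) = 97.2 kN/bolt; interior L_c = 83 − 24 = 59, R_n = 237.6 kN/bolt. φR_n = 0.75 × (1×97.2 + 4×237.6) = 785.7 kN.
Governing: min(1337.1, 785.7) = 785.7 kN → bearing.

785.7 kN (bearing governs)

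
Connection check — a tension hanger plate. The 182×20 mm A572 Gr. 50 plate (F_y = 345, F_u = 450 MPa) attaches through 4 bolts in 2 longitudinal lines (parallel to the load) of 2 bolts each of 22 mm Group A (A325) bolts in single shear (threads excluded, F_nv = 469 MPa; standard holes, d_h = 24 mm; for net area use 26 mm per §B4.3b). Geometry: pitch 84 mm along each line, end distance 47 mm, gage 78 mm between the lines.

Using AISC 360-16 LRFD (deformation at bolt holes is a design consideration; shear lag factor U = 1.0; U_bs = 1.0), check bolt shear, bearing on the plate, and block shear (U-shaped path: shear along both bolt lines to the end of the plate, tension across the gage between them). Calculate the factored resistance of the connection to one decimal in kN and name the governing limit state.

Bolt shear: A_b = π(22)²/4 = 380.13 mm². φR_n = 0.75 × 469 × 380.13 × 4 × 1 = 534.8 kN.
Bearing (20 mm plate, F_u = 450 MPa): end bolts L_c = 47 − 24/2 = 35, R_n = min(1.2×35×20×450, 2.4×22×20×450) = 378 kN/bolt; interior L_c = 84 − 24 = 60, R_n = 475.2 kN/bolt. φR_n = 0.75 × (2×378 + 2×475.2) = 1279.8 kN.
Block shear: shear path 2×[47+1×84] = 2×131 mm, A_gv = 5240, A_nv = 2×(131 − 1.5×26)×20 = 3680 mm²; tension across gage: (78 − 1×26)×20 = 1040 mm². R_n = min(0.6×450×3680, 0.6×345×5240) + 1.0×450×1040 = min(993.6, 1084.7) + 468 = 1461.6 kN. φR_n = 0.75 × 1461.6 = 1096.2 kN.
Governing: min(534.8, 1279.8, 1096.2) = 534.8 kN → bolt shear.

534.8 kN (bolt shear governs)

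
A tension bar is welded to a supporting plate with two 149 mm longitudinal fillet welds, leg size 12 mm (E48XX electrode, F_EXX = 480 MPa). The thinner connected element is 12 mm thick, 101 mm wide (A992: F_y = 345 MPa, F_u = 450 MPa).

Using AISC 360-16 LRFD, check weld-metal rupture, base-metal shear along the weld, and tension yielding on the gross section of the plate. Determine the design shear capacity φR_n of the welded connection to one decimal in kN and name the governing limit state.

Weld metal: throat = 0.707×12 = 8.484 mm, L = 2×149 = 298 mm. φR_n = 0.75 × 0.6 × 480 × 8.484 × 298 = 546.1 kN.
Base metal shear (12 mm plate): yield φR_n = 1.0×0.6×345×12×298 = 740.2 kN; rupture φR_n = 0.75×0.6×450×12×298 = 724.1 kN; take 724.1 kN (rupture).
Tension yield (gross): A_g = 101×12 = 1212 mm². φR_n = 0.90 × 345 × 1212 = 376.3 kN.
Governing: min(546.1, 724.1, 376.3) = 376.3 kN → gross-section yield.

376.3 kN (gross-section yield governs)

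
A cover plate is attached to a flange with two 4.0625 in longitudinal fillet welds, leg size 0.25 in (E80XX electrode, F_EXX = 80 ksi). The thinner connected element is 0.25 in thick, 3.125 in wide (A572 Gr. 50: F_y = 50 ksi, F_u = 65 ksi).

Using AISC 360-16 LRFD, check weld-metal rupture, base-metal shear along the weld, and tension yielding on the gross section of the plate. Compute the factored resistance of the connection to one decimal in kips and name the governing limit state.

Weld metal: throat = 0.707×0.25 = 0.17675 in, L = 2×4.0625 = 8.125 in. φR_n = 0.75 × 0.6 × 80 × 0.17675 × 8.125 = 51.7 kips.
Base metal shear (0.25 in plate): yield φR_n = 1.0×0.6×50×0.25×8.125 = 60.9 kips; rupture φR_n = 0.75×0.6×65×0.25×8.125 = 59.4 kips; take 59.4 kips (rupture).
Tension yield (gross): A_g = 3.125×0.25 = 0.78125 in². φR_n = 0.90 × 50 × 0.78125 = 35.2 kips.
Governing: min(51.7, 59.4, 35.2) = 35.2 kips → gross-section yield.

35.2 kips (gross-section yield governs)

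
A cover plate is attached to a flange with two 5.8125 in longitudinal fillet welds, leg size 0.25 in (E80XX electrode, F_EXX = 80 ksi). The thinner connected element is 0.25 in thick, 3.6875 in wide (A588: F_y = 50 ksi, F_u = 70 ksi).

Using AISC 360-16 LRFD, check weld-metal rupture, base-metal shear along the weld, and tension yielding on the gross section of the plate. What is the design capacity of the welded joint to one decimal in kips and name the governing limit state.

Weld metal: throat = 0.707×0.25 = 0.17675 in, L = 2×5.8125 = 11.625 in. φR_n = 0.75 × 0.6 × 80 × 0.17675 × 11.625 = 74.0 kips.
Base metal shear (0.25 in plate): yield φR_n = 1.0×0.6×50×0.25×11.625 = 87.2 kips; rupture φR_n = 0.75×0.6×70×0.25×11.625 = 91.5 kips; take 87.2 kips (yield).
Tension yield (gross): A_g = 3.6875×0.25 = 0.92188 in². φR_n = 0.90 × 50 × 0.92188 = 41.5 kips.
Governing: min(74.0, 87.2, 41.5) = 41.5 kips → gross-section yield.

41.5 kips (gross-section yield governs)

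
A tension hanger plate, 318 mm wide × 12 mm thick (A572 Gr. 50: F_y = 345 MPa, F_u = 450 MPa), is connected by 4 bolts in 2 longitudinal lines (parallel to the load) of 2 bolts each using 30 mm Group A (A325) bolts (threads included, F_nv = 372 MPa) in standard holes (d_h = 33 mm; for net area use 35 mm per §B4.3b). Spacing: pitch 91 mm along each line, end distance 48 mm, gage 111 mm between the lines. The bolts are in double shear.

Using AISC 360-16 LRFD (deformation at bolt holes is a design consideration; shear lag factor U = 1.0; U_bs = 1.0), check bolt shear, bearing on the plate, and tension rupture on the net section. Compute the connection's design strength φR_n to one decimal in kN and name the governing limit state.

Bolt shear: A_b = π(30)²/4 = 706.86 mm². φR_n = 0.75 × 372 × 706.86 × 4 × 2 = 1577.7 kN.
Bearing (12 mm plate, F_u = 450 MPa): end bolts L_c = 48 − 33/2 = 31.5, R_n = min(1.2×31.5×12×450, 2.4×30×12×450) = 204.12 kN/bolt; interior L_c = 91 − 33 = 58, R_n = 375.84 kN/bolt. φR_n = 0.75 × (2×204.12 + 2×375.84) = 869.9 kN.
Tension rupture (net): A_n = (318 − 2×35)×12 = 2976 mm² (U = 1.0, A_e = A_n). φR_n = 0.75 × 450 × 2976 = 1004.4 kN.
Governing: min(1577.7, 869.9, 1004.4) = 869.9 kN → bearing.

869.9 kN (bearing governs)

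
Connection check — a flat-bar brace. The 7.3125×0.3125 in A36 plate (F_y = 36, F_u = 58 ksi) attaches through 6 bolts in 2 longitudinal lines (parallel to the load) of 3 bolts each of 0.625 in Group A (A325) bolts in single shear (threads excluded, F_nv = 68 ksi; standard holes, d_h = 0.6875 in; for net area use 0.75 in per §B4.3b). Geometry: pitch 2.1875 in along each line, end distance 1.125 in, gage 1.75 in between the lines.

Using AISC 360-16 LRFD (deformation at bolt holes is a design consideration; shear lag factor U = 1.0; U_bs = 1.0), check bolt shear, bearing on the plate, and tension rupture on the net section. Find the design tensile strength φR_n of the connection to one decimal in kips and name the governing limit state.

79.0 kips (net-section rupture governs)

Bolt shear: A_b = π(0.625)²/4 = 0.3068 in². φR_n = 0.75 × 68 × 0.3068 × 6 × 1 = 93.9 kips.
Bearing (0.3125 in plate, F_u = 58 ksi): end bolts L_c = 1.125 − 0.6875/2 = 0.78125, R_n = min(1.2×0.78125×0.3125×58, 2.4×0.625×0.3125×58) = 16.992 kips/bolt; interior L_c = 2.1875 − 0.6875 = 1.5, R_n = 27.188 kips/bolt. φR_n = 0.75 × (2×16.992 + 4×27.188) = 107.1 kips.
Tension rupture (net): A_n = (7.3125 − 2×0.75)×0.3125 = 1.8164 in² (U = 1.0, A_e = A_n). φR_n = 0.75 × 58 × 1.8164 = 79.0 kips.
Governing: min(93.9, 107.1, 79.0) = 79.0 kips → net-section rupture.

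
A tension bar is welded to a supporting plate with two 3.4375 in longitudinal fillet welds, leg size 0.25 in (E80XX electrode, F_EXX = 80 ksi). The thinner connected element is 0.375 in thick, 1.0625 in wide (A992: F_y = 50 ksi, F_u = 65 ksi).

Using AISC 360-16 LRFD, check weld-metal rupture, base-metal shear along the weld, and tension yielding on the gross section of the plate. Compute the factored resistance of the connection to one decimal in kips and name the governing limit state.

17.9 kips (gross-section yield governs)

Weld metal: throat = 0.707×0.25 = 0.17675 in, L = 2×3.4375 = 6.875 in. φR_n = 0.75 × 0.6 × 80 × 0.17675 × 6.875 = 43.7 kips.
Base metal shear (0.375 in plate): yield φR_n = 1.0×0.6×50×0.375×6.875 = 77.3 kips; rupture φR_n = 0.75×0.6×65×0.375×6.875 = 75.4 kips; take 75.4 kips (rupture).
Tension yield (gross): A_g = 1.0625×0.375 = 0.39844 in². φR_n = 0.90 × 50 × 0.39844 = 17.9 kips.
Governing: min(43.7, 75.4, 17.9) = 17.9 kips → gross-section yield.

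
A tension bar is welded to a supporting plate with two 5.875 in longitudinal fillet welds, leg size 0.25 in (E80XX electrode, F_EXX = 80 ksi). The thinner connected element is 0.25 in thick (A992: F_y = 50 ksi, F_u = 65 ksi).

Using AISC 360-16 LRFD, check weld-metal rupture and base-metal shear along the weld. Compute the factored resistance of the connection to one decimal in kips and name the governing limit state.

74.8 kips (weld metal governs)

Weld metal: throat = 0.707×0.25 = 0.17675 in, L = 2×5.875 = 11.75 in. φR_n = 0.75 × 0.6 × 80 × 0.17675 × 11.75 = 74.8 kips.
Base metal shear (0.25 in plate): yield φR_n = 1.0×0.6×50×0.25×11.75 = 88.1 kips; rupture φR_n = 0.75×0.6×65×0.25×11.75 = 85.9 kips; take 85.9 kips (rupture).
Governing: min(74.8, 85.9) = 74.8 kips → weld metal.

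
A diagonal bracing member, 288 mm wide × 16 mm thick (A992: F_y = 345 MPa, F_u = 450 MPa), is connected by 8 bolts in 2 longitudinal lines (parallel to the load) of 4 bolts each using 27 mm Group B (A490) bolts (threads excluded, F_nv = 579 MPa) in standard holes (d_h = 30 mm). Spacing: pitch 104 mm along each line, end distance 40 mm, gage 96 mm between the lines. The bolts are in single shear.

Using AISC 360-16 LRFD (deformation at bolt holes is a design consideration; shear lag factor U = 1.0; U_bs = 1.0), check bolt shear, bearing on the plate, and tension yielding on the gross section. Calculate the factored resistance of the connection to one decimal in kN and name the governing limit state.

Bolt shear: A_b = π(27)²/4 = 572.56 mm². φR_n = 0.75 × 579 × 572.56 × 8 × 1 = 1989.1 kN.
Bearing (16 mm plate, F_u = 450 MPa): end bolts L_c = 40 − 30/2 = 25, R_n = min(1.2×25×16×450, 2.4×27×16×450) = 216 kN/bolt; interior L_c = 104 − 30 = 74, R_n = 466.56 kN/bolt. φR_n = 0.75 × (2×216 + 6×466.56) = 2423.5 kN.
Tension yield (gross): A_g = 288×16 = 4608 mm². φR_n = 0.90 × 345 × 4608 = 1430.8 kN.
Governing: min(1989.1, 2423.5, 1430.8) = 1430.8 kN → gross-section yield.

1430.8 kN (gross-section yield governs)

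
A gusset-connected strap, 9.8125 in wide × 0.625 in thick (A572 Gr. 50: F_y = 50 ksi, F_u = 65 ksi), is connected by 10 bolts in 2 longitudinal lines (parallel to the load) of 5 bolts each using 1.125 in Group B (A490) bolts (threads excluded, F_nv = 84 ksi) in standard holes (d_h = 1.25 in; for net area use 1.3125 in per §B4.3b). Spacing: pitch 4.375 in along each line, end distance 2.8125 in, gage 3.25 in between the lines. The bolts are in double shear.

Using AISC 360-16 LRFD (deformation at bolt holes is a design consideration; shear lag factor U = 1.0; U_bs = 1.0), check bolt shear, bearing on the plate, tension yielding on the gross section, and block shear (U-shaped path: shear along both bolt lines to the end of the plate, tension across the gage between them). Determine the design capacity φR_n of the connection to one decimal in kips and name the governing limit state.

276.0 kips (gross-section yield governs)

Bolt shear: A_b = π(1.125)²/4 = 0.99402 in². φR_n = 0.75 × 84 × 0.99402 × 10 × 2 = 1252.5 kips.
Bearing (0.625 in plate, F_u = 65 ksi): end bolts L_c = 2.8125 − 1.25/2 = 2.1875, R_n = min(1.2×2.1875×0.625×65, 2.4×1.125×0.625×65) = 106.64 kips/bolt; interior L_c = 4.375 − 1.25 = 3.125, R_n = 109.69 kips/bolt. φR_n = 0.75 × (2×106.64 + 8×109.69) = 818.1 kips.
Tension yield (gross): A_g = 9.8125×0.625 = 6.1328 in². φR_n = 0.90 × 50 × 6.1328 = 276.0 kips.
Block shear: shear path 2×[2.8125+4×4.375] = 2×20.3125 in, A_gv = 25.391, A_nv = 2×(20.3125 − 4.5×1.3125)×0.625 = 18.008 in²; tension across gage: (3.25 − 1×1.3125)×0.625 = 1.2109 in². R_n = min(0.6×65×18.008, 0.6×50×25.391) + 1.0×65×1.2109 = min(702.31, 761.73) + 78.709 = 781.02 kips. φR_n = 0.75 × 781.02 = 585.8 kips.
Governing: min(1252.5, 818.1, 276.0, 585.8) = 276.0 kips → gross-section yield.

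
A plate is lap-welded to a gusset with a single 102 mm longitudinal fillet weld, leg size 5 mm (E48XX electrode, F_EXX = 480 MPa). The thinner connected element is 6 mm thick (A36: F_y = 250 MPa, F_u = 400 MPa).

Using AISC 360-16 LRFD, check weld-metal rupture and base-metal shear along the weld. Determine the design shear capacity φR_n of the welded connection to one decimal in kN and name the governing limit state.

77.9 kN (weld metal governs)

Weld metal: throat = 0.707×5 = 3.535 mm, L = 102 mm. φR_n = 0.75 × 0.6 × 480 × 3.535 × 102 = 77.9 kN.
Base metal shear (6 mm plate): yield φR_n = 1.0×0.6×250×6×102 = 91.8 kN; rupture φR_n = 0.75×0.6×400×6×102 = 110.2 kN; take 91.8 kN (yield).
Governing: min(77.9, 91.8) = 77.9 kN → weld metal.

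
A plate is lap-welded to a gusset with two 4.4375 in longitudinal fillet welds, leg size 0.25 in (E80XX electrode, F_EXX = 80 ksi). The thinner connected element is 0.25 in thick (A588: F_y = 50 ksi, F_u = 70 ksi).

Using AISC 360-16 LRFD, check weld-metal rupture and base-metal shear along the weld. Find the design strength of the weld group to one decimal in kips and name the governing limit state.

Weld metal: throat = 0.707×0.25 = 0.17675 in, L = 2×4.4375 = 8.875 in. φR_n = 0.75 × 0.6 × 80 × 0.17675 × 8.875 = 56.5 kips.
Base metal shear (0.25 in plate): yield φR_n = 1.0×0.6×50×0.25×8.875 = 66.6 kips; rupture φR_n = 0.75×0.6×70×0.25×8.875 = 69.9 kips; take 66.6 kips (yield).
Governing: min(56.5, 66.6) = 56.5 kips → weld metal.

56.5 kips (weld metal governs)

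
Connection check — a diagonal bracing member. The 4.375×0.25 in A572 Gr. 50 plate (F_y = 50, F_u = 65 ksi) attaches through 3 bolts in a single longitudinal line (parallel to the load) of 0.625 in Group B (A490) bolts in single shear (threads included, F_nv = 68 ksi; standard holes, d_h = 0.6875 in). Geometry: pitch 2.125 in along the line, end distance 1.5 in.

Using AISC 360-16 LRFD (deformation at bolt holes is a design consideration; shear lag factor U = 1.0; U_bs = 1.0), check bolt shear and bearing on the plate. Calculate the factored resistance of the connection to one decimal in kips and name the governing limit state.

Bolt shear: A_b = π(0.625)²/4 = 0.3068 in². φR_n = 0.75 × 68 × 0.3068 × 3 × 1 = 46.9 kips.
Bearing (0.25 in plate, F_u = 65 ksi): end bolts L_c = 1.5 − 0.6875/2 = 1.15625, R_n = min(1.2×1.15625×0.25×65, 2.4×0.625×0.25×65) = 22.547 kips/bolt; interior L_c = 2.125 − 0.6875 = 1.4375, R_n = 24.375 kips/bolt. φR_n = 0.75 × (1×22.547 + 2×24.375) = 53.5 kips.
Governing: min(46.9, 53.5) = 46.9 kips → bolt shear.

46.9 kips (bolt shear governs)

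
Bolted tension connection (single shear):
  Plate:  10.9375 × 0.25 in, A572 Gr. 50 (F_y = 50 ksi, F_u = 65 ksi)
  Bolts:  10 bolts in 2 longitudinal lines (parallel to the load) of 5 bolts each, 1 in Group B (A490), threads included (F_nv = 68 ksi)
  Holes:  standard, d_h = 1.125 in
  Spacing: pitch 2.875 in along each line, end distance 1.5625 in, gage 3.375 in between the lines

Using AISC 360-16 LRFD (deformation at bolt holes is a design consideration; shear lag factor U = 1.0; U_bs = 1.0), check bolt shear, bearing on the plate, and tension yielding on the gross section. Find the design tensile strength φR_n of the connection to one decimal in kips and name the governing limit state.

123.0 kips (gross-section yield governs)

Bolt shear: A_b = π(1)²/4 = 0.7854 in². φR_n = 0.75 × 68 × 0.7854 × 10 × 1 = 400.6 kips.
Bearing (0.25 in plate, F_u = 65 ksi): end bolts L_c = 1.5625 − 1.125/2 = 1, R_n = min(1.2×1×0.25×65, 2.4×1×0.25×65) = 19.5 kips/bolt; interior L_c = 2.875 − 1.125 = 1.75, R_n = 34.125 kips/bolt. φR_n = 0.75 × (2×19.5 + 8×34.125) = 234.0 kips.
Tension yield (gross): A_g = 10.9375×0.25 = 2.7344 in². φR_n = 0.90 × 50 × 2.7344 = 123.0 kips.
Governing: min(400.6, 234.0, 123.0) = 123.0 kips → gross-section yield.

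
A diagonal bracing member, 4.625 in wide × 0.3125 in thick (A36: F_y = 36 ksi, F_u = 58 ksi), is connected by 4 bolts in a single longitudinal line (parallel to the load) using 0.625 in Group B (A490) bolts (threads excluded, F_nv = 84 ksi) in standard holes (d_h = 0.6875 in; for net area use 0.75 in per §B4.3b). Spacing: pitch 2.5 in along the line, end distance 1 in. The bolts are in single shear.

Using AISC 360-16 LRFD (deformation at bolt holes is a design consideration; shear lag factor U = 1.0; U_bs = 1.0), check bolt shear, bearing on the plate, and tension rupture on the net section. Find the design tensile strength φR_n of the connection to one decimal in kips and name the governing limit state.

Bolt shear: A_b = π(0.625)²/4 = 0.3068 in². φR_n = 0.75 × 84 × 0.3068 × 4 × 1 = 77.3 kips.
Bearing (0.3125 in plate, F_u = 58 ksi): end bolts L_c = 1 − 0.6875/2 = 0.65625, R_n = min(1.2×0.65625×0.3125×58, 2.4×0.625×0.3125×58) = 14.273 kips/bolt; interior L_c = 2.5 − 0.6875 = 1.8125, R_n = 27.188 kips/bolt. φR_n = 0.75 × (1×14.273 + 3×27.188) = 71.9 kips.
Tension rupture (net): A_n = (4.625 − 1×0.75)×0.3125 = 1.2109 in² (U = 1.0, A_e = A_n). φR_n = 0.75 × 58 × 1.2109 = 52.7 kips.
Governing: min(77.3, 71.9, 52.7) = 52.7 kips → net-section rupture.

52.7 kips (net-section rupture governs)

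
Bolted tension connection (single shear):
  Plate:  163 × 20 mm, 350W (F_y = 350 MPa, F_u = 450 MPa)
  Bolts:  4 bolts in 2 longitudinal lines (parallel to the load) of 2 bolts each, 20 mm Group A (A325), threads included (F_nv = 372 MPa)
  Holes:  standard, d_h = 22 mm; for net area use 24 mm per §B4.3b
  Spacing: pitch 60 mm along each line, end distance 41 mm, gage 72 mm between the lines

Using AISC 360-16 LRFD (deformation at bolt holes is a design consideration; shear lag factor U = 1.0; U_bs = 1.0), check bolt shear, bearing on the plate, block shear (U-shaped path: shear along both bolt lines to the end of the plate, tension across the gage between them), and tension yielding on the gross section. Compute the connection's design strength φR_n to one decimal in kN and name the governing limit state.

Bolt shear: A_b = π(20)²/4 = 314.16 mm². φR_n = 0.75 × 372 × 314.16 × 4 × 1 = 350.6 kN.
Bearing (20 mm plate, F_u = 450 MPa): end bolts L_c = 41 − 22/2 = 30, R_n = min(1.2×30×20×450, 2.4×20×20×450) = 324 kN/bolt; interior L_c = 60 − 22 = 38, R_n = 410.4 kN/bolt. φR_n = 0.75 × (2×324 + 2×410.4) = 1101.6 kN.
Block shear: shear path 2×[41+1×60] = 2×101 mm, A_gv = 4040, A_nv = 2×(101 − 1.5×24)×20 = 2600 mm²; tension across gage: (72 − 1×24)×20 = 960 mm². R_n = min(0.6×450×2600, 0.6×350×4040) + 1.0×450×960 = min(702, 848.4) + 432 = 1134 kN. φR_n = 0.75 × 1134 = 850.5 kN.
Tension yield (gross): A_g = 163×20 = 3260 mm². φR_n = 0.90 × 350 × 3260 = 1026.9 kN.
Governing: min(350.6, 1101.6, 850.5, 1026.9) = 350.6 kN → bolt shear.

350.6 kN (bolt shear governs)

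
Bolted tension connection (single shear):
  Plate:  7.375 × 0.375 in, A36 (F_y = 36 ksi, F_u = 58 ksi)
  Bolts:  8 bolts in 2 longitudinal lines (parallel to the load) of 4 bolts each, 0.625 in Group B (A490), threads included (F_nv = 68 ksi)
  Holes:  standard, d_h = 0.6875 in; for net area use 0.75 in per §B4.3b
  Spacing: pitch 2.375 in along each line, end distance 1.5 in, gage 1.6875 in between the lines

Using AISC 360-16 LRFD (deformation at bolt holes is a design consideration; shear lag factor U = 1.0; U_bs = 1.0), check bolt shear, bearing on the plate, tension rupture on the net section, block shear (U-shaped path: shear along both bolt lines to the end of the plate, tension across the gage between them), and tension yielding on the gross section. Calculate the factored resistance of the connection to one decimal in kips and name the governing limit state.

Bolt shear: A_b = π(0.625)²/4 = 0.3068 in². φR_n = 0.75 × 68 × 0.3068 × 8 × 1 = 125.2 kips.
Bearing (0.375 in plate, F_u = 58 ksi): end bolts L_c = 1.5 − 0.6875/2 = 1.15625, R_n = min(1.2×1.15625×0.375×58, 2.4×0.625×0.375×58) = 30.178 kips/bolt; interior L_c = 2.375 − 0.6875 = 1.6875, R_n = 32.625 kips/bolt. φR_n = 0.75 × (2×30.178 + 6×32.625) = 192.1 kips.
Tension rupture (net): A_n = (7.375 − 2×0.75)×0.375 = 2.2031 in² (U = 1.0, A_e = A_n). φR_n = 0.75 × 58 × 2.2031 = 95.8 kips.
Block shear: shear path 2×[1.5+3×2.375] = 2×8.625 in, A_gv = 6.4688, A_nv = 2×(8.625 − 3.5×0.75)×0.375 = 4.5 in²; tension across gage: (1.6875 − 1×0.75)×0.375 = 0.35156 in². R_n = min(0.6×58×4.5, 0.6×36×6.4688) + 1.0×58×0.35156 = min(156.6, 139.73) + 20.39 = 160.12 kips. φR_n = 0.75 × 160.12 = 120.1 kips.
Tension yield (gross): A_g = 7.375×0.375 = 2.7656 in². φR_n = 0.90 × 36 × 2.7656 = 89.6 kips.
Governing: min(125.2, 192.1, 95.8, 120.1, 89.6) = 89.6 kips → gross-section yield.

89.6 kips (gross-section yield governs)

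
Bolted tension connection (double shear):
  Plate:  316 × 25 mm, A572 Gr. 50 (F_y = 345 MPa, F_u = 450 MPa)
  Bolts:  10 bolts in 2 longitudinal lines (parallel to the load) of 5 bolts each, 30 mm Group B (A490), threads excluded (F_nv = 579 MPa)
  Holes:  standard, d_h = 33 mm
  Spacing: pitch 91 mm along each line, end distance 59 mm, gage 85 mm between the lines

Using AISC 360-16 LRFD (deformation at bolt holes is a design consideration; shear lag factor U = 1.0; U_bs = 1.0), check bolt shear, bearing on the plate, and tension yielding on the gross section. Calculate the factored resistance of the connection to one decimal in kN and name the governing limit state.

2453.0 kN (gross-section yield governs)

Bolt shear: A_b = π(30)²/4 = 706.86 mm². φR_n = 0.75 × 579 × 706.86 × 10 × 2 = 6139.1 kN.
Bearing (25 mm plate, F_u = 450 MPa): end bolts L_c = 59 − 33/2 = 42.5, R_n = min(1.2×42.5×25×450, 2.4×30×25×450) = 573.75 kN/bolt; interior L_c = 91 − 33 = 58, R_n = 783 kN/bolt. φR_n = 0.75 × (2×573.75 + 8×783) = 5558.6 kN.
Tension yield (gross): A_g = 316×25 = 7900 mm². φR_n = 0.90 × 345 × 7900 = 2453.0 kN.
Governing: min(6139.1, 5558.6, 2453.0) = 2453.0 kN → gross-section yield.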